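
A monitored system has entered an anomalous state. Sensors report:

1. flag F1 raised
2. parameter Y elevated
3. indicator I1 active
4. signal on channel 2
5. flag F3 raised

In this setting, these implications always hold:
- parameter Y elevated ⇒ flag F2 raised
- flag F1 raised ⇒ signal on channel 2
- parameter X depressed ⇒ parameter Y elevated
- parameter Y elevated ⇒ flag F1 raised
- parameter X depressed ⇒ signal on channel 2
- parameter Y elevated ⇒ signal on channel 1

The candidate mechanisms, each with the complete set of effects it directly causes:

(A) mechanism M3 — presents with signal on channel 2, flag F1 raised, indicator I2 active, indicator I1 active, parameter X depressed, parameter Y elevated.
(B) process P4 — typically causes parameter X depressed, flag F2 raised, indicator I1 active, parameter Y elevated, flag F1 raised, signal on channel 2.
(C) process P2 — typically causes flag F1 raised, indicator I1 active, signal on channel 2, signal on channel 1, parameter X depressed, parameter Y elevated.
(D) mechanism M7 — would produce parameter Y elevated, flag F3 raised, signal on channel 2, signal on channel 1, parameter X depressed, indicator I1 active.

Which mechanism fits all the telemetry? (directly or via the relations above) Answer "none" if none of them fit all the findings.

D

For each candidate, compare predicted effects to what was observed:
(A) mechanism M3 — does not account for flag F3 raised
(B) process P4 — flag F1 raised match; parameter Y elevated match; indicator I1 active match; signal on channel 2 match; flag F3 raised miss
(C) process P2 — flag F1 raised match; parameter Y elevated match; indicator I1 active match; signal on channel 2 match; flag F3 raised miss
(D) mechanism M7 — accounts for every observation (flag F1 raised by parameter Y elevated → flag F1 raised)
Only (D) is consistent with every observation.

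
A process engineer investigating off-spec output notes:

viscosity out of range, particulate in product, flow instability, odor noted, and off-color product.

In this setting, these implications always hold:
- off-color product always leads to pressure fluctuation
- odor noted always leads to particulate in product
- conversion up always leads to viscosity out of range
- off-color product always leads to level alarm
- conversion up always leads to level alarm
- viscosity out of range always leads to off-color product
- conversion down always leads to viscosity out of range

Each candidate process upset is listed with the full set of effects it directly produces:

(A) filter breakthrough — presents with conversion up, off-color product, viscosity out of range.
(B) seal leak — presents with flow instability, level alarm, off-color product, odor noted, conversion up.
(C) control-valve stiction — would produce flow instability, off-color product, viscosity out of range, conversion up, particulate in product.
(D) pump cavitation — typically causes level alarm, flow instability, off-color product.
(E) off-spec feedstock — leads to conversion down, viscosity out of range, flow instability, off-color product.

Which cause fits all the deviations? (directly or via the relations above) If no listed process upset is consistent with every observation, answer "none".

B

Per-candidate check:
(A) filter breakthrough — viscosity out of range +; particulate in product -; flow instability -; odor noted -; off-color product +
(B) seal leak — viscosity out of range + (through conversion up → viscosity out of range); particulate in product + (through odor noted → particulate in product); flow instability +; odor noted +; off-color product +
(C) control-valve stiction — does not account for odor noted
(D) pump cavitation — does not account for viscosity out of range, particulate in product, odor noted
(E) off-spec feedstock — viscosity out of range +; particulate in product -; flow instability +; odor noted -; off-color product +
(B) alone accounts for all the evidence.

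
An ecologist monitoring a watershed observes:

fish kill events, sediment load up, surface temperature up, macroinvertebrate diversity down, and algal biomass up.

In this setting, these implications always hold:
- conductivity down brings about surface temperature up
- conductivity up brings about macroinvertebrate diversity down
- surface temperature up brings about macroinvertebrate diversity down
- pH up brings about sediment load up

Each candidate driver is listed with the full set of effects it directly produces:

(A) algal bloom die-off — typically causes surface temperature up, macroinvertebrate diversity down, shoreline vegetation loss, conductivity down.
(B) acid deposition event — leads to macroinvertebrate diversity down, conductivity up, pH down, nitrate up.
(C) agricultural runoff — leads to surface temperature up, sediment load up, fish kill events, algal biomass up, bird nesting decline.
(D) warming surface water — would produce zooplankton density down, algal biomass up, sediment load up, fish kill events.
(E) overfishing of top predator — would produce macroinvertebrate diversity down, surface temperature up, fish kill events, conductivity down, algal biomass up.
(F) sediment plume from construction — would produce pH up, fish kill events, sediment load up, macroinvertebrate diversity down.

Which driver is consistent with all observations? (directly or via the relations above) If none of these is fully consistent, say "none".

C

Checking each candidate against the observations:
(A) algal bloom die-off — fish kill events NO; sediment load up NO; surface temperature up yes; macroinvertebrate diversity down yes; algal biomass up NO
(B) acid deposition event — fish kill events NO; sediment load up NO; surface temperature up NO; macroinvertebrate diversity down yes; algal biomass up NO
(C) agricultural runoff — fish kill events yes; sediment load up yes; surface temperature up yes; macroinvertebrate diversity down yes (by surface temperature up → macroinvertebrate diversity down); algal biomass up yes
(D) warming surface water — does not account for surface temperature up, macroinvertebrate diversity down
(E) overfishing of top predator — fish kill events yes; sediment load up NO; surface temperature up yes; macroinvertebrate diversity down yes; algal biomass up yes
(F) sediment plume from construction — does not account for surface temperature up, algal biomass up
(C) is the only candidate with no mismatches.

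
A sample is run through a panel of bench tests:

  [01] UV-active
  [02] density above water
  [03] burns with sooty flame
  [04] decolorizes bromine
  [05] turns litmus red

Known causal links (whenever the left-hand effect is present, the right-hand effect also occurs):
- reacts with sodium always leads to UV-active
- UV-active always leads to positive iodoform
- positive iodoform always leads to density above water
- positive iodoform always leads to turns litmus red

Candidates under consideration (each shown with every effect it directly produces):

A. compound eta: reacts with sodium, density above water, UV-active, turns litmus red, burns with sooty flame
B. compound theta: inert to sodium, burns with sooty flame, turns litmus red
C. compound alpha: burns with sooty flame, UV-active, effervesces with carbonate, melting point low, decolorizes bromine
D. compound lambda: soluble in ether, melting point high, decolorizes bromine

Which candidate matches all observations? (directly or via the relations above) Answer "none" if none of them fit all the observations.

C

Testing each hypothesis:
(A) compound eta — UV-active yes; density above water yes; burns with sooty flame yes; decolorizes bromine NO; turns litmus red yes
(B) compound theta — does not account for UV-active, density above water, decolorizes bromine
(C) compound alpha — UV-active yes; density above water yes (through UV-active → positive iodoform → density above water); burns with sooty flame yes; decolorizes bromine yes; turns litmus red yes (through UV-active → positive iodoform → turns litmus red)
(D) compound lambda — UV-active NO; density above water NO; burns with sooty flame NO; decolorizes bromine yes; turns litmus red NO
Only (C) is consistent with every observation.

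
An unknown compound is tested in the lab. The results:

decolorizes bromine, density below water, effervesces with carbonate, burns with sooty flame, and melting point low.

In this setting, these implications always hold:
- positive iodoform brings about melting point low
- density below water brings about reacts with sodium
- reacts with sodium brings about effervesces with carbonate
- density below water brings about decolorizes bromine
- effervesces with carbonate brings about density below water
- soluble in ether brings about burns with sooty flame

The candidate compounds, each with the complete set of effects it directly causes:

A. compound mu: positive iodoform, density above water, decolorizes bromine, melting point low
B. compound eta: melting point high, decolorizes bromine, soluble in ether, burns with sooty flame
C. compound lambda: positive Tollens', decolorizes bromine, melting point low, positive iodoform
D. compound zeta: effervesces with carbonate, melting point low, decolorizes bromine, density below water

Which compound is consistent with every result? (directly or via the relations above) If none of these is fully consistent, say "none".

none

Checking each candidate against the observations:
(A) compound mu — decolorizes bromine +; density below water -; effervesces with carbonate -; burns with sooty flame -; melting point low +
(B) compound eta — fails on density below water, effervesces with carbonate, melting point low (predicts melting point high, not melting point low)
(C) compound lambda — decolorizes bromine +; density below water -; effervesces with carbonate -; burns with sooty flame -; melting point low +
(D) compound zeta — decolorizes bromine +; density below water +; effervesces with carbonate +; burns with sooty flame -; melting point low +
None of the listed candidates fits everything.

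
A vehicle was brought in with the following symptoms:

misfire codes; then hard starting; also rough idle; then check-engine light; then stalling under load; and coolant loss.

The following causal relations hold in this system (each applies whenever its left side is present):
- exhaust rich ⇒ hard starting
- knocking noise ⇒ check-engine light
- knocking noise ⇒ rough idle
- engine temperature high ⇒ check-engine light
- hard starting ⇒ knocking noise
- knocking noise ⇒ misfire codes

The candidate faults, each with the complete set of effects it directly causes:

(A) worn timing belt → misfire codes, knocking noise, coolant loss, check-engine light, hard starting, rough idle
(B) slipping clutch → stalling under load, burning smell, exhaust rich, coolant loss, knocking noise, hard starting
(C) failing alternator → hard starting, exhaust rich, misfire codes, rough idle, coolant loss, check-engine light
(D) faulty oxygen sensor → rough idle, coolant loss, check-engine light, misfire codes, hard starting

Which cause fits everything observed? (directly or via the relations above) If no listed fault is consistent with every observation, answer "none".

B

Checking each candidate against the observations:
(A) worn timing belt — does not account for stalling under load
(B) slipping clutch — misfire codes ✓ (via knocking noise → misfire codes); hard starting ✓; rough idle ✓ (via knocking noise → rough idle); check-engine light ✓ (via knocking noise → check-engine light); stalling under load ✓; coolant loss ✓
(C) failing alternator — does not account for stalling under load
(D) faulty oxygen sensor — misfire codes ✓; hard starting ✓; rough idle ✓; check-engine light ✓; stalling under load ✗; coolant loss ✓
Only (B) is consistent with every observation.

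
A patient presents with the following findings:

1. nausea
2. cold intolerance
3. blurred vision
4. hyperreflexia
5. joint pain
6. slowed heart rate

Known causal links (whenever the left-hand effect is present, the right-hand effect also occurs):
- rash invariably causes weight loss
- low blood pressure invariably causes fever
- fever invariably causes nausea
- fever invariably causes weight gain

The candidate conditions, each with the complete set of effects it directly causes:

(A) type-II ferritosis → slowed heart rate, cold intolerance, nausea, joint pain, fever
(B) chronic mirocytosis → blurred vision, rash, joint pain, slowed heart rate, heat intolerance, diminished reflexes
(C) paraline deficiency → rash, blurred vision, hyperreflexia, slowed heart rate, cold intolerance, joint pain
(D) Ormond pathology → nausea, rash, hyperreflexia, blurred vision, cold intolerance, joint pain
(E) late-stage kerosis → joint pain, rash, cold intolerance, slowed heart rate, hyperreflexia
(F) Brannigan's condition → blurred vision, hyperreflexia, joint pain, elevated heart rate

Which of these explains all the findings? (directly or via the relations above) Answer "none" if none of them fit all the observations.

Testing each hypothesis:
(A) type-II ferritosis — nausea ✓; cold intolerance ✓; blurred vision ✗; hyperreflexia ✗; joint pain ✓; slowed heart rate ✓
(B) chronic mirocytosis — nausea ✗; cold intolerance ✗; blurred vision ✓; hyperreflexia ✗; joint pain ✓; slowed heart rate ✓
(C) paraline deficiency — nausea ✗; cold intolerance ✓; blurred vision ✓; hyperreflexia ✓; joint pain ✓; slowed heart rate ✓
(D) Ormond pathology — does not account for slowed heart rate
(E) late-stage kerosis — does not account for nausea, blurred vision
(F) Brannigan's condition — nausea ✗; cold intolerance ✗; blurred vision ✓; hyperreflexia ✓; joint pain ✓; slowed heart rate ✗
Every candidate fails on at least one observation.

none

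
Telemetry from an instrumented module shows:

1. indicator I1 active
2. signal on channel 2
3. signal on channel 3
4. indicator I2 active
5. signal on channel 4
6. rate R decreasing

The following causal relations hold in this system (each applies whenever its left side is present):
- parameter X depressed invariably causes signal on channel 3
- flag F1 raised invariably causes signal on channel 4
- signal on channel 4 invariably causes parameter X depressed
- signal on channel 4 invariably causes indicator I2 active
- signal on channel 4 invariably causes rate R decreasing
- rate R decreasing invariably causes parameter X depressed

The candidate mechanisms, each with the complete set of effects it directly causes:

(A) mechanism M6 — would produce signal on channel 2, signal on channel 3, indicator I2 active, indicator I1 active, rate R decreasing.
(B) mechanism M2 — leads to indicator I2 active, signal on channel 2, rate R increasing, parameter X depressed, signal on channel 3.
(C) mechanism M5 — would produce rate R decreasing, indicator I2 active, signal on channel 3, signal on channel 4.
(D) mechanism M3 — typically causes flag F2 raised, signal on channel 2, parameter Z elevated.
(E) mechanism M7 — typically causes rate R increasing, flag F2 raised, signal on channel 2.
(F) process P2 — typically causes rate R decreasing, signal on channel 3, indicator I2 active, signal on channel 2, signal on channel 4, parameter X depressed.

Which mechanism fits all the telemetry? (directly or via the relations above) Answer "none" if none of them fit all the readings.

Per-candidate check:
(A) mechanism M6 — indicator I1 active match; signal on channel 2 match; signal on channel 3 match; indicator I2 active match; signal on channel 4 miss; rate R decreasing match
(B) mechanism M2 — indicator I1 active miss; signal on channel 2 match; signal on channel 3 match; indicator I2 active match; signal on channel 4 miss; rate R decreasing miss
(C) mechanism M5 — indicator I1 active miss; signal on channel 2 miss; signal on channel 3 match; indicator I2 active match; signal on channel 4 match; rate R decreasing match
(D) mechanism M3 — does not account for indicator I1 active, signal on channel 3, indicator I2 active, signal on channel 4, rate R decreasing
(E) mechanism M7 — indicator I1 active miss; signal on channel 2 match; signal on channel 3 miss; indicator I2 active miss; signal on channel 4 miss; rate R decreasing miss
(F) process P2 — indicator I1 active miss; signal on channel 2 match; signal on channel 3 match; indicator I2 active match; signal on channel 4 match; rate R decreasing match
No candidate is consistent with all observations.

none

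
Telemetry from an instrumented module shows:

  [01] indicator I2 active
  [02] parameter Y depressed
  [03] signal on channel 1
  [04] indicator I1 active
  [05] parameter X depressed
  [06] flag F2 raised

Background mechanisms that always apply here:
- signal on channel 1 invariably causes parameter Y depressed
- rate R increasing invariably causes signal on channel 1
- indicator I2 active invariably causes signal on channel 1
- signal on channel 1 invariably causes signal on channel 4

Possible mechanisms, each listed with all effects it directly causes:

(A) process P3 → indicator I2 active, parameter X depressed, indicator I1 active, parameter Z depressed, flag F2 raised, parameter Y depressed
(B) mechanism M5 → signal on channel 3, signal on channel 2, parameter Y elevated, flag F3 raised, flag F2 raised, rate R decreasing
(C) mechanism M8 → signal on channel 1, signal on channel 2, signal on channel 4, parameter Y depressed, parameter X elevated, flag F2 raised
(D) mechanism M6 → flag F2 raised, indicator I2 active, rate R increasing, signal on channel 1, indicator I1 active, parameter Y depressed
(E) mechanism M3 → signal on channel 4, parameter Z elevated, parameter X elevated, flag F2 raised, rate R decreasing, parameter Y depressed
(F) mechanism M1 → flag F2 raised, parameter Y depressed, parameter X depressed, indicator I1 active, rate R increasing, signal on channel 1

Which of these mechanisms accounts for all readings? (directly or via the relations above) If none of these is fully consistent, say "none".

Checking each candidate against the observations:
(A) process P3 — accounts for every observation (signal on channel 1 by indicator I2 active → signal on channel 1)
(B) mechanism M5 — fails on indicator I2 active, parameter Y depressed, signal on channel 1, indicator I1 active, parameter X depressed (predicts parameter Y elevated, not parameter Y depressed)
(C) mechanism M8 — indicator I2 active miss; parameter Y depressed match; signal on channel 1 match; indicator I1 active miss; parameter X depressed miss; flag F2 raised match
(D) mechanism M6 — does not account for parameter X depressed
(E) mechanism M3 — indicator I2 active miss; parameter Y depressed match; signal on channel 1 miss; indicator I1 active miss; parameter X depressed miss; flag F2 raised match
(F) mechanism M1 — does not account for indicator I2 active
(A) alone accounts for all the evidence.

A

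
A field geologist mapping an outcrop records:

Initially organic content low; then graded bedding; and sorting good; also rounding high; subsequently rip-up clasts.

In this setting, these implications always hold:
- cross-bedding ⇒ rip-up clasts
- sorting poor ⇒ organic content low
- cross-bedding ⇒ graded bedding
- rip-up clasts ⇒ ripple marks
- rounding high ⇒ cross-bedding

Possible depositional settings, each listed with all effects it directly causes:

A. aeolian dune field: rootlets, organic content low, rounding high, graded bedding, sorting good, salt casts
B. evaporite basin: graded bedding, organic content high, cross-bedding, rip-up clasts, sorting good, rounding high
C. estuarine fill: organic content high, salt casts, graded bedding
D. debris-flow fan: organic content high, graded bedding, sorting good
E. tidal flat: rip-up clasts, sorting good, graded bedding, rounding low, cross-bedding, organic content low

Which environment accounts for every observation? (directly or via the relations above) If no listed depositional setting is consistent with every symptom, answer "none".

A

For each candidate, compare predicted effects to what was observed:
(A) aeolian dune field — accounts for every observation (rip-up clasts by rounding high → cross-bedding → rip-up clasts)
(B) evaporite basin — fails on organic content low (predicts organic content high, not organic content low)
(C) estuarine fill — organic content low NO; graded bedding yes; sorting good NO; rounding high NO; rip-up clasts NO
(D) debris-flow fan — fails on organic content low, rounding high, rip-up clasts (predicts organic content high, not organic content low)
(E) tidal flat — fails on rounding high (predicts rounding low, not rounding high)
Only (A) is consistent with every observation.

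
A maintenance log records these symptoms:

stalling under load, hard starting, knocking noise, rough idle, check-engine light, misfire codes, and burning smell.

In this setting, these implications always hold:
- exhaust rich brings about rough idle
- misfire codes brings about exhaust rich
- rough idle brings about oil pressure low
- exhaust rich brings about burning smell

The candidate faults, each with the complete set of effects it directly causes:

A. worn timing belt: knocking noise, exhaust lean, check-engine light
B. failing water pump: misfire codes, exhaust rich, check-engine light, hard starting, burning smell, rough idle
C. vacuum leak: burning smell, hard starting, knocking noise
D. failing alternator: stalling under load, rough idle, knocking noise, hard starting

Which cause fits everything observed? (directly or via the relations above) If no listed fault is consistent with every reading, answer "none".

Testing each hypothesis:
(A) worn timing belt — does not account for stalling under load, hard starting, rough idle, misfire codes, burning smell
(B) failing water pump — does not account for stalling under load, knocking noise
(C) vacuum leak — does not account for stalling under load, rough idle, check-engine light, misfire codes
(D) failing alternator — stalling under load yes; hard starting yes; knocking noise yes; rough idle yes; check-engine light NO; misfire codes NO; burning smell NO
Every candidate fails on at least one observation.

none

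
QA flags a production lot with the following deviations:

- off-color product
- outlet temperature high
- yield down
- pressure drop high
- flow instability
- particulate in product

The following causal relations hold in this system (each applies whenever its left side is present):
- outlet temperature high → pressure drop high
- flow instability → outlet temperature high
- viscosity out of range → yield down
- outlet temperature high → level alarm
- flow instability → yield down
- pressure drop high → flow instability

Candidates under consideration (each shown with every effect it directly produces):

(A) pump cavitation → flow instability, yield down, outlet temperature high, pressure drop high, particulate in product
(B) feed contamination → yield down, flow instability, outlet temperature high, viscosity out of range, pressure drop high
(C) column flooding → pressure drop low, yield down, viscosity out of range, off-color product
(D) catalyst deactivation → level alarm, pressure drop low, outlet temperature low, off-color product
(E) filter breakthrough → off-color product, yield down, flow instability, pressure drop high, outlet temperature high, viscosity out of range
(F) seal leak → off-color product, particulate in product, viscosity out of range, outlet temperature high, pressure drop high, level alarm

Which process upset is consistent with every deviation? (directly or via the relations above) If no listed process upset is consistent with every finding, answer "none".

Testing each hypothesis:
(A) pump cavitation — off-color product miss; outlet temperature high match; yield down match; pressure drop high match; flow instability match; particulate in product match
(B) feed contamination — off-color product miss; outlet temperature high match; yield down match; pressure drop high match; flow instability match; particulate in product miss
(C) column flooding — fails on outlet temperature high, pressure drop high, flow instability, particulate in product (predicts pressure drop low, not pressure drop high)
(D) catalyst deactivation — off-color product match; outlet temperature high miss; yield down miss; pressure drop high miss; flow instability miss; particulate in product miss
(E) filter breakthrough — does not account for particulate in product
(F) seal leak — off-color product match; outlet temperature high match; yield down match (by viscosity out of range → yield down); pressure drop high match; flow instability match (by pressure drop high → flow instability); particulate in product match
Only (F) is consistent with every observation.

F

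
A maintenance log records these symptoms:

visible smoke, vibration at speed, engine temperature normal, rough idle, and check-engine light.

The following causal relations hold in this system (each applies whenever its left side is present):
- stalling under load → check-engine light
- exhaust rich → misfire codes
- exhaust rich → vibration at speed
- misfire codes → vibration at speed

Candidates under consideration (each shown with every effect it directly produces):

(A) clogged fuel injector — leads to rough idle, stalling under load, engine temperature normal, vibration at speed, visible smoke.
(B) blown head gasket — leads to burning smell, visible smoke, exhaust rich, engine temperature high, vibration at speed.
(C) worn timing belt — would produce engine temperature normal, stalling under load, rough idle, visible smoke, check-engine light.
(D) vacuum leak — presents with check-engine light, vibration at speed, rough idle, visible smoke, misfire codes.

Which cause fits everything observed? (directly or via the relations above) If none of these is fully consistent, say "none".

Per-candidate check:
(A) clogged fuel injector — visible smoke +; vibration at speed +; engine temperature normal +; rough idle +; check-engine light + (via stalling under load → check-engine light)
(B) blown head gasket — visible smoke +; vibration at speed +; engine temperature normal -; rough idle -; check-engine light -
(C) worn timing belt — does not account for vibration at speed
(D) vacuum leak — visible smoke +; vibration at speed +; engine temperature normal -; rough idle +; check-engine light +
(A) is the only candidate with no mismatches.

A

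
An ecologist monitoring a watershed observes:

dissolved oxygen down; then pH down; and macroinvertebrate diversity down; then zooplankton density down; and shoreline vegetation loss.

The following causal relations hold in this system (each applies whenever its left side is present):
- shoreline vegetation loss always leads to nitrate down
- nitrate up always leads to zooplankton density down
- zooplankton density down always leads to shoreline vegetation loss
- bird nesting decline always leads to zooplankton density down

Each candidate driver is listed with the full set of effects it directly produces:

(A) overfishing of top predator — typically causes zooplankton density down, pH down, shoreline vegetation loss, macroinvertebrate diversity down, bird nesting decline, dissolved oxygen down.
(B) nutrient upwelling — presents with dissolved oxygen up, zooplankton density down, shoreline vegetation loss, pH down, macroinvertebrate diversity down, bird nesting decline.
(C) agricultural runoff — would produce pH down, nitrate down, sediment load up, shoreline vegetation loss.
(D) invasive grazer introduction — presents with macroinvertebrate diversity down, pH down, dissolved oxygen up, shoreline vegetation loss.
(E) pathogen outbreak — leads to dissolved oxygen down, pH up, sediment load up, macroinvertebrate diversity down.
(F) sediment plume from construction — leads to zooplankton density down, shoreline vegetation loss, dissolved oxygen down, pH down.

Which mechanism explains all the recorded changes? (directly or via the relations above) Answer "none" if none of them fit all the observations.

For each candidate, compare predicted effects to what was observed:
(A) overfishing of top predator — dissolved oxygen down yes; pH down yes; macroinvertebrate diversity down yes; zooplankton density down yes; shoreline vegetation loss yes
(B) nutrient upwelling — dissolved oxygen down NO; pH down yes; macroinvertebrate diversity down yes; zooplankton density down yes; shoreline vegetation loss yes
(C) agricultural runoff — dissolved oxygen down NO; pH down yes; macroinvertebrate diversity down NO; zooplankton density down NO; shoreline vegetation loss yes
(D) invasive grazer introduction — dissolved oxygen down NO; pH down yes; macroinvertebrate diversity down yes; zooplankton density down NO; shoreline vegetation loss yes
(E) pathogen outbreak — dissolved oxygen down yes; pH down NO; macroinvertebrate diversity down yes; zooplankton density down NO; shoreline vegetation loss NO
(F) sediment plume from construction — dissolved oxygen down yes; pH down yes; macroinvertebrate diversity down NO; zooplankton density down yes; shoreline vegetation loss yes
(A) is the only candidate with no mismatches.

A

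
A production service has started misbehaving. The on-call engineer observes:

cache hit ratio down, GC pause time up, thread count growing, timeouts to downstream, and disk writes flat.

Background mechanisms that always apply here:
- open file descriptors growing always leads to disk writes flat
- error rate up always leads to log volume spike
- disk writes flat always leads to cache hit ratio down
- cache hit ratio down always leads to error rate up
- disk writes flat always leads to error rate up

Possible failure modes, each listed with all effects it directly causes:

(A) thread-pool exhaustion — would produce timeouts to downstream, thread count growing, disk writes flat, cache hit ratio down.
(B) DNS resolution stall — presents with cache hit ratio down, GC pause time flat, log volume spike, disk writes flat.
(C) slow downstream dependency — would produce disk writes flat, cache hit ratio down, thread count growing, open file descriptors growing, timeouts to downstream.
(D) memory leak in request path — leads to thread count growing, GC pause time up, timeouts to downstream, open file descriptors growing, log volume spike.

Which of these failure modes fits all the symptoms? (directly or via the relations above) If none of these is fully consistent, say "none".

Testing each hypothesis:
(A) thread-pool exhaustion — cache hit ratio down yes; GC pause time up NO; thread count growing yes; timeouts to downstream yes; disk writes flat yes
(B) DNS resolution stall — cache hit ratio down yes; GC pause time up NO; thread count growing NO; timeouts to downstream NO; disk writes flat yes
(C) slow downstream dependency — does not account for GC pause time up
(D) memory leak in request path — accounts for every observation (cache hit ratio down via open file descriptors growing → disk writes flat → cache hit ratio down)
(D) alone accounts for all the evidence.

D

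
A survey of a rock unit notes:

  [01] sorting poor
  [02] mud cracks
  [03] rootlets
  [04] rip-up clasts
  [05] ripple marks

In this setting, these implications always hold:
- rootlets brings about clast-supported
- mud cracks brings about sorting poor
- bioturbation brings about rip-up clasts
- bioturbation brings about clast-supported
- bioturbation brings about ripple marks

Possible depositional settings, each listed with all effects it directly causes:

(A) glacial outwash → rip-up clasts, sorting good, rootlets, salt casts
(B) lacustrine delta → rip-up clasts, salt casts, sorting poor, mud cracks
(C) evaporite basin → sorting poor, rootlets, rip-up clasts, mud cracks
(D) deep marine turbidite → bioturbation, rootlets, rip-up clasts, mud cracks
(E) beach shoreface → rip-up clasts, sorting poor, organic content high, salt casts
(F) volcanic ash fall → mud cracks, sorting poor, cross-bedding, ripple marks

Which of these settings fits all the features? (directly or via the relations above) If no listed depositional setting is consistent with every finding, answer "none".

Testing each hypothesis:
(A) glacial outwash — sorting poor NO; mud cracks NO; rootlets yes; rip-up clasts yes; ripple marks NO
(B) lacustrine delta — sorting poor yes; mud cracks yes; rootlets NO; rip-up clasts yes; ripple marks NO
(C) evaporite basin — sorting poor yes; mud cracks yes; rootlets yes; rip-up clasts yes; ripple marks NO
(D) deep marine turbidite — accounts for every observation (sorting poor through mud cracks → sorting poor)
(E) beach shoreface — sorting poor yes; mud cracks NO; rootlets NO; rip-up clasts yes; ripple marks NO
(F) volcanic ash fall — sorting poor yes; mud cracks yes; rootlets NO; rip-up clasts NO; ripple marks yes
Only (D) is consistent with every observation.

D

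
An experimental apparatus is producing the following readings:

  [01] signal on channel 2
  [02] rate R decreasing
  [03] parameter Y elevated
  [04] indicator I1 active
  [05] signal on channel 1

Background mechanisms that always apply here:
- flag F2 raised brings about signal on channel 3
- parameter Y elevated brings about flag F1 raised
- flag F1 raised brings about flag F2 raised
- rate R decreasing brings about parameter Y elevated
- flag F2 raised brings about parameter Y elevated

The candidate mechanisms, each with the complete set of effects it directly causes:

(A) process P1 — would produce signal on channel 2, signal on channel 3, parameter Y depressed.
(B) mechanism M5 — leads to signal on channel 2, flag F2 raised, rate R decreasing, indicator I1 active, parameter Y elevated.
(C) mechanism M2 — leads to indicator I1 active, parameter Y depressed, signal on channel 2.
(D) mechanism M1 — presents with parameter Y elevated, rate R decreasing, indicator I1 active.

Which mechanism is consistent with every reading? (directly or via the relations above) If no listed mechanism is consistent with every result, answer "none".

For each candidate, compare predicted effects to what was observed:
(A) process P1 — signal on channel 2 yes; rate R decreasing NO; parameter Y elevated NO; indicator I1 active NO; signal on channel 1 NO
(B) mechanism M5 — signal on channel 2 yes; rate R decreasing yes; parameter Y elevated yes; indicator I1 active yes; signal on channel 1 NO
(C) mechanism M2 — signal on channel 2 yes; rate R decreasing NO; parameter Y elevated NO; indicator I1 active yes; signal on channel 1 NO
(D) mechanism M1 — signal on channel 2 NO; rate R decreasing yes; parameter Y elevated yes; indicator I1 active yes; signal on channel 1 NO
Every candidate fails on at least one observation.

none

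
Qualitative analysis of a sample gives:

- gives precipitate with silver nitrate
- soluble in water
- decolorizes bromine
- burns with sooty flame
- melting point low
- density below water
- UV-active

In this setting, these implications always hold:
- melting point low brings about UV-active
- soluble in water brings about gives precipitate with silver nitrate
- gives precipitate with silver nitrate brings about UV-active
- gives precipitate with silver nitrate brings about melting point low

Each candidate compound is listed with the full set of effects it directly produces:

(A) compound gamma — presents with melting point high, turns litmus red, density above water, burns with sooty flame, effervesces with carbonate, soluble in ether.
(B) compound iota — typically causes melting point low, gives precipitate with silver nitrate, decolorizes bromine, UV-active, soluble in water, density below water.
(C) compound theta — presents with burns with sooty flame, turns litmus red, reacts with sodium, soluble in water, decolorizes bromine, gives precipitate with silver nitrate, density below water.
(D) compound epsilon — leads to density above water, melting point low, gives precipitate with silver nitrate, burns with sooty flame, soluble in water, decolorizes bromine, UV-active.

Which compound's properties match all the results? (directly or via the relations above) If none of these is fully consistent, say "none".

C

For each candidate, compare predicted effects to what was observed:
(A) compound gamma — fails on gives precipitate with silver nitrate, soluble in water, decolorizes bromine, melting point low, density below water, UV-active (predicts melting point high, not melting point low; predicts density above water, not density below water)
(B) compound iota — gives precipitate with silver nitrate ✓; soluble in water ✓; decolorizes bromine ✓; burns with sooty flame ✗; melting point low ✓; density below water ✓; UV-active ✓
(C) compound theta — gives precipitate with silver nitrate ✓; soluble in water ✓; decolorizes bromine ✓; burns with sooty flame ✓; melting point low ✓ (through gives precipitate with silver nitrate → melting point low); density below water ✓; UV-active ✓ (through gives precipitate with silver nitrate → UV-active)
(D) compound epsilon — fails on density below water (predicts density above water, not density below water)
(C) alone accounts for all the evidence.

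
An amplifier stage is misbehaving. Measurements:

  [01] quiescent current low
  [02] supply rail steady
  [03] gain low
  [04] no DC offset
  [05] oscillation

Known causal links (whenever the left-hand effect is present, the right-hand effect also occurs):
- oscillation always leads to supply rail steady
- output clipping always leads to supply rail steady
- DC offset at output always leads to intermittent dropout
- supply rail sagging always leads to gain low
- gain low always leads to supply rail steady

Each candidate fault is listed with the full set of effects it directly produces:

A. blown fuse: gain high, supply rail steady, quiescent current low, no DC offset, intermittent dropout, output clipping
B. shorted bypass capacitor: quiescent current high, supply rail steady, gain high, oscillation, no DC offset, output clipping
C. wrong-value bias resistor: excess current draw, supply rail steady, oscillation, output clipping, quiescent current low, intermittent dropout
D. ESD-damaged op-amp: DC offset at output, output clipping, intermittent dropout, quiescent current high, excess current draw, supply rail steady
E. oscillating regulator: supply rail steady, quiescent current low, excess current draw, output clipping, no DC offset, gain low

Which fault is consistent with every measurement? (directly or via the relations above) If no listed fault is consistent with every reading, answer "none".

none

For each candidate, compare predicted effects to what was observed:
(A) blown fuse — fails on gain low, oscillation (predicts gain high, not gain low)
(B) shorted bypass capacitor — fails on quiescent current low, gain low (predicts quiescent current high, not quiescent current low; predicts gain high, not gain low)
(C) wrong-value bias resistor — quiescent current low yes; supply rail steady yes; gain low NO; no DC offset NO; oscillation yes
(D) ESD-damaged op-amp — fails on quiescent current low, gain low, no DC offset, oscillation (predicts quiescent current high, not quiescent current low; predicts DC offset at output, not no DC offset)
(E) oscillating regulator — quiescent current low yes; supply rail steady yes; gain low yes; no DC offset yes; oscillation NO
Every candidate fails on at least one observation.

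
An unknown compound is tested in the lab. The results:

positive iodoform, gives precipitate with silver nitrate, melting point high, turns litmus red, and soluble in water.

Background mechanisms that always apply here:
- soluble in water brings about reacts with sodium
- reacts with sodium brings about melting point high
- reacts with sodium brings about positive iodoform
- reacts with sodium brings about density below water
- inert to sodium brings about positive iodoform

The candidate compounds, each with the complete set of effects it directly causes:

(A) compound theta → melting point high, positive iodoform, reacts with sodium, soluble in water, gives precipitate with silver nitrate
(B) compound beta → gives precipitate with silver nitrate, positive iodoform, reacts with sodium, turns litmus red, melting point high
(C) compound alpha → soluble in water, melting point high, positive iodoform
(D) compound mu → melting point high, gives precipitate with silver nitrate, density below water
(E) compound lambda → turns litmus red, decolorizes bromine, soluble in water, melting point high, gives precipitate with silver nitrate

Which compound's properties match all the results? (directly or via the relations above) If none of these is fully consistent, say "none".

For each candidate, compare predicted effects to what was observed:
(A) compound theta — does not account for turns litmus red
(B) compound beta — does not account for soluble in water
(C) compound alpha — does not account for gives precipitate with silver nitrate, turns litmus red
(D) compound mu — positive iodoform -; gives precipitate with silver nitrate +; melting point high +; turns litmus red -; soluble in water -
(E) compound lambda — accounts for every observation (positive iodoform by soluble in water → reacts with sodium → positive iodoform)
Only (E) is consistent with every observation.

E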